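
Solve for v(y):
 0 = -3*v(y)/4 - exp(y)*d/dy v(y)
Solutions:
 v(y) = C1*exp(3*exp(-y)/4)


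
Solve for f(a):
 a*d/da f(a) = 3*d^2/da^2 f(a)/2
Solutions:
 f(a) = C1 + C2*erfi(sqrt(3)*a/3)


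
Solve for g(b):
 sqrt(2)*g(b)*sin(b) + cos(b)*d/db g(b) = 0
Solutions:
 g(b) = C1*cos(b)^(sqrt(2))


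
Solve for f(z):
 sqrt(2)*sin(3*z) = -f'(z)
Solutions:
 f(z) = C1 + sqrt(2)*cos(3*z)/3


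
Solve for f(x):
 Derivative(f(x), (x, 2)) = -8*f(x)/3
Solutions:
 f(x) = C1*sin(2*sqrt(6)*x/3) + C2*cos(2*sqrt(6)*x/3)


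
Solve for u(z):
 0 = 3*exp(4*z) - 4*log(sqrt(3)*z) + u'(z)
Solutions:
 u(z) = C1 + 4*z*log(z) + 2*z*(-2 + log(3)) - 3*exp(4*z)/4


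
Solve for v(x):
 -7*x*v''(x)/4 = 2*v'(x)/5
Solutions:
 v(x) = C1 + C2*x^(27/35)


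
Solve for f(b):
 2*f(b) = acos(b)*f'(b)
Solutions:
 f(b) = C1*exp(2*Integral(1/acos(b), b))


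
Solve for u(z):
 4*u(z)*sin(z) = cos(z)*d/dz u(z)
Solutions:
 u(z) = C1/cos(z)^4


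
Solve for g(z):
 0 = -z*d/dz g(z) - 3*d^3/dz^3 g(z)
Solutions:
 g(z) = C1 + Integral(C2*airyai(-3^(2/3)*z/3) + C3*airybi(-3^(2/3)*z/3), z)


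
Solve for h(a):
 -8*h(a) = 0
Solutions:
 h(a) = 0


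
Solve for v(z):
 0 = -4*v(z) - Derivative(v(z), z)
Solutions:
 v(z) = C1*exp(-4*z)


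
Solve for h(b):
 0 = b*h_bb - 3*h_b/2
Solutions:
 h(b) = C1 + C2*b^(5/2)


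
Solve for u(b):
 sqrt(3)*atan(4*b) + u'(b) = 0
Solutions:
 u(b) = C1 - sqrt(3)*(b*atan(4*b) - log(16*b^2 + 1)/8)


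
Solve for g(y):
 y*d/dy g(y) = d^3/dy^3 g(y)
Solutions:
 g(y) = C1 + Integral(C2*airyai(y) + C3*airybi(y), y)


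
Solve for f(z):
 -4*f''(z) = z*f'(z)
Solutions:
 f(z) = C1 + C2*erf(sqrt(2)*z/4)


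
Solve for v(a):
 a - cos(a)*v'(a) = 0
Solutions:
 v(a) = C1 + Integral(a/cos(a), a)


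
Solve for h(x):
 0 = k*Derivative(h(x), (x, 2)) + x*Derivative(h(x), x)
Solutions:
 h(x) = C1 + C2*sqrt(k)*erf(sqrt(2)*x*sqrt(1/k)/2)


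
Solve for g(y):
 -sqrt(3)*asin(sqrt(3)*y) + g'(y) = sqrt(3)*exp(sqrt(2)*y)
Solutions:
 g(y) = C1 + sqrt(3)*(y*asin(sqrt(3)*y) + sqrt(3)*sqrt(1 - 3*y^2)/3) + sqrt(6)*exp(sqrt(2)*y)/2


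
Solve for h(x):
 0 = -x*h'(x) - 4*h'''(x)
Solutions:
 h(x) = C1 + Integral(C2*airyai(-2^(1/3)*x/2) + C3*airybi(-2^(1/3)*x/2), x)


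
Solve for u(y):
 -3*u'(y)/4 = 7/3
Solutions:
 u(y) = C1 - 28*y/9


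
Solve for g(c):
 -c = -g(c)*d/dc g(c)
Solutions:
 g(c) = -sqrt(C1 + c^2)
 g(c) = sqrt(C1 + c^2)


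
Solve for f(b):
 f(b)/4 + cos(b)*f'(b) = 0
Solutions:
 f(b) = C1*(sin(b) - 1)^(1/8)/(sin(b) + 1)^(1/8)


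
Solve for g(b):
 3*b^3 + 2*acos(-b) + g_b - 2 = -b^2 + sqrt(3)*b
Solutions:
 g(b) = C1 - 3*b^4/4 - b^3/3 + sqrt(3)*b^2/2 - 2*b*acos(-b) + 2*b - 2*sqrt(1 - b^2)


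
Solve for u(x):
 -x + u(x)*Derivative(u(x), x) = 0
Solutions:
 u(x) = -sqrt(C1 + x^2)
 u(x) = sqrt(C1 + x^2)


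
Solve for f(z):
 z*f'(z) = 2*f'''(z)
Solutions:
 f(z) = C1 + Integral(C2*airyai(2^(2/3)*z/2) + C3*airybi(2^(2/3)*z/2), z)


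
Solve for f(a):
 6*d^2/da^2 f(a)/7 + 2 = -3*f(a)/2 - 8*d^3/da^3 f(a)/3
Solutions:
 f(a) = C1*exp(a*(-6 + 3*3^(1/3)/(14*sqrt(2422) + 689)^(1/3) + 3^(2/3)*(14*sqrt(2422) + 689)^(1/3))/56)*sin(3*3^(1/6)*a*(-(14*sqrt(2422) + 689)^(1/3) + 3^(2/3)/(14*sqrt(2422) + 689)^(1/3))/56) + C2*exp(a*(-6 + 3*3^(1/3)/(14*sqrt(2422) + 689)^(1/3) + 3^(2/3)*(14*sqrt(2422) + 689)^(1/3))/56)*cos(3*3^(1/6)*a*(-(14*sqrt(2422) + 689)^(1/3) + 3^(2/3)/(14*sqrt(2422) + 689)^(1/3))/56) + C3*exp(-a*(3*3^(1/3)/(14*sqrt(2422) + 689)^(1/3) + 3 + 3^(2/3)*(14*sqrt(2422) + 689)^(1/3))/28) - 4/3


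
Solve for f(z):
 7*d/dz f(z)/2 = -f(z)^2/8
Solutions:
 f(z) = 28/(C1 + z)


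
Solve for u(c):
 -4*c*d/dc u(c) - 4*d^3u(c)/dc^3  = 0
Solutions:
 u(c) = C1 + Integral(C2*airyai(-c) + C3*airybi(-c), c)


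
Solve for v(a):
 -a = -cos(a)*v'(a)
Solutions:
 v(a) = C1 + Integral(a/cos(a), a)


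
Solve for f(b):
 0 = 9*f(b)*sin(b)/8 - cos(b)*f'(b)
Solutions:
 f(b) = C1/cos(b)^(9/8)


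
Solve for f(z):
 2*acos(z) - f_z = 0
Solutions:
 f(z) = C1 + 2*z*acos(z) - 2*sqrt(1 - z^2)


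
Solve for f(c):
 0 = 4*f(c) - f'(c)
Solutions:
 f(c) = C1*exp(4*c)


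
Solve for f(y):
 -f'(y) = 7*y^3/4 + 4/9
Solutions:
 f(y) = C1 - 7*y^4/16 - 4*y/9


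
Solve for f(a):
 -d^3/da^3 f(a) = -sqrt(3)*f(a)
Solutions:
 f(a) = C3*exp(3^(1/6)*a) + (C1*sin(3^(2/3)*a/2) + C2*cos(3^(2/3)*a/2))*exp(-3^(1/6)*a/2)


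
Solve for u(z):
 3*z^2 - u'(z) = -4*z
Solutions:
 u(z) = C1 + z^3 + 2*z^2


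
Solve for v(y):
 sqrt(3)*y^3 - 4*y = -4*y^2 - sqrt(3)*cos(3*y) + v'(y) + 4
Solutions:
 v(y) = C1 + sqrt(3)*y^4/4 + 4*y^3/3 - 2*y^2 - 4*y + sqrt(3)*sin(3*y)/3


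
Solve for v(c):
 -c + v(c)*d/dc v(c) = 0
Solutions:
 v(c) = -sqrt(C1 + c^2)
 v(c) = sqrt(C1 + c^2)


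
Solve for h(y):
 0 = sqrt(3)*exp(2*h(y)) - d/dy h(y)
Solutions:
 h(y) = log(-sqrt(-1/(C1 + sqrt(3)*y))) - log(2)/2
 h(y) = log(-1/(C1 + sqrt(3)*y))/2 - log(2)/2


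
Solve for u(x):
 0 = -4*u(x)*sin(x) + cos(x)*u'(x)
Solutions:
 u(x) = C1/cos(x)^4


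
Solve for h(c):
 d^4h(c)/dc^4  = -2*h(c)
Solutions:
 h(c) = (C1*sin(2^(3/4)*c/2) + C2*cos(2^(3/4)*c/2))*exp(-2^(3/4)*c/2) + (C3*sin(2^(3/4)*c/2) + C4*cos(2^(3/4)*c/2))*exp(2^(3/4)*c/2)


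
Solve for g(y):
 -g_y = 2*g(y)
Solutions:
 g(y) = C1*exp(-2*y)


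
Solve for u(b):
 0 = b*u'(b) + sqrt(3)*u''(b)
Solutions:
 u(b) = C1 + C2*erf(sqrt(2)*3^(3/4)*b/6)


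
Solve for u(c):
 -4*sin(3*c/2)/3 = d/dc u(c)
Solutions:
 u(c) = C1 + 8*cos(3*c/2)/9


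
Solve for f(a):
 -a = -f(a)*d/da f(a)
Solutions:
 f(a) = -sqrt(C1 + a^2)
 f(a) = sqrt(C1 + a^2)


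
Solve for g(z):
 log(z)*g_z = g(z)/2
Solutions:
 g(z) = C1*exp(li(z)/2)


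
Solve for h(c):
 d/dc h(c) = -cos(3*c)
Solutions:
 h(c) = C1 - sin(3*c)/3


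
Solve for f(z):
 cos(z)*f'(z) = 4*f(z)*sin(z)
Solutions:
 f(z) = C1/cos(z)^4


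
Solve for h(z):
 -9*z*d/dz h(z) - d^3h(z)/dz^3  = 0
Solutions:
 h(z) = C1 + Integral(C2*airyai(-3^(2/3)*z) + C3*airybi(-3^(2/3)*z), z)


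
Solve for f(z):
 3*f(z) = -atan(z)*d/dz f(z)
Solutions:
 f(z) = C1*exp(-3*Integral(1/atan(z), z))


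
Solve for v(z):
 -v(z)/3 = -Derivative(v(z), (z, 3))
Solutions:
 v(z) = C3*exp(3^(2/3)*z/3) + (C1*sin(3^(1/6)*z/2) + C2*cos(3^(1/6)*z/2))*exp(-3^(2/3)*z/6)


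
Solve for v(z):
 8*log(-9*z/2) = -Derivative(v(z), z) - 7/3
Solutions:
 v(z) = C1 - 8*z*log(-z) + z*(-16*log(3) + 8*log(2) + 17/3)


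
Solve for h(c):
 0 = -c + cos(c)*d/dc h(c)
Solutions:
 h(c) = C1 + Integral(c/cos(c), c)


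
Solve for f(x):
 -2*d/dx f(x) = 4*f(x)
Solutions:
 f(x) = C1*exp(-2*x)


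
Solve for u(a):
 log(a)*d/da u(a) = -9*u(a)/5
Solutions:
 u(a) = C1*exp(-9*li(a)/5)


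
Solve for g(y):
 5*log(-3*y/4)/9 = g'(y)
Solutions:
 g(y) = C1 + 5*y*log(-y)/9 + 5*y*(-2*log(2) - 1 + log(3))/9


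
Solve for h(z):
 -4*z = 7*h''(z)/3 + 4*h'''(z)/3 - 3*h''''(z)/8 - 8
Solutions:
 h(z) = C1 + C2*z + C3*exp(2*z*(8 - sqrt(190))/9) + C4*exp(2*z*(8 + sqrt(190))/9) - 2*z^3/7 + 108*z^2/49


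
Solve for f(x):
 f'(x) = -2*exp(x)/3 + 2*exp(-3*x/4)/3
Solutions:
 f(x) = C1 - 2*exp(x)/3 - 8*exp(-3*x/4)/9


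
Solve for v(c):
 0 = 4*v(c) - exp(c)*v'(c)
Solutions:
 v(c) = C1*exp(-4*exp(-c))


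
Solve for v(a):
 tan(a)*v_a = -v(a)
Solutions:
 v(a) = C1/sin(a)


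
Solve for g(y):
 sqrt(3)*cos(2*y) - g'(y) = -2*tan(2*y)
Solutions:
 g(y) = C1 - log(cos(2*y)) + sqrt(3)*sin(2*y)/2


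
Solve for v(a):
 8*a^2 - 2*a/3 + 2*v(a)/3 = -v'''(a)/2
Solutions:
 v(a) = C3*exp(-6^(2/3)*a/3) - 12*a^2 + a + (C1*sin(2^(2/3)*3^(1/6)*a/2) + C2*cos(2^(2/3)*3^(1/6)*a/2))*exp(6^(2/3)*a/6)


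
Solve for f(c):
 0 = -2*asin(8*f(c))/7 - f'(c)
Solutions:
 Integral(1/asin(8*_y), (_y, f(c))) = C1 - 2*c/7


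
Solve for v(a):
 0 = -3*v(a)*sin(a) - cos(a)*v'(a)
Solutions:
 v(a) = C1*cos(a)^3


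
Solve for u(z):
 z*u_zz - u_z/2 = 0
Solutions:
 u(z) = C1 + C2*z^(3/2)


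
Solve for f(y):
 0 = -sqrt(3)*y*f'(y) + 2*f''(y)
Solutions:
 f(y) = C1 + C2*erfi(3^(1/4)*y/2)


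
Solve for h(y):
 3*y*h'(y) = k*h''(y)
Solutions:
 h(y) = C1 + C2*erf(sqrt(6)*y*sqrt(-1/k)/2)/sqrt(-1/k)


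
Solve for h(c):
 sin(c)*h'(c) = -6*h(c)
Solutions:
 h(c) = C1*(cos(c)^3 + 3*cos(c)^2 + 3*cos(c) + 1)/(cos(c)^3 - 3*cos(c)^2 + 3*cos(c) - 1)


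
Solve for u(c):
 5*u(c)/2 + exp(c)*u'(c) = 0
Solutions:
 u(c) = C1*exp(5*exp(-c)/2)


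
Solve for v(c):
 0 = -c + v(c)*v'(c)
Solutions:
 v(c) = -sqrt(C1 + c^2)
 v(c) = sqrt(C1 + c^2)


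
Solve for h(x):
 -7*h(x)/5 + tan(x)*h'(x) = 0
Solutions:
 h(x) = C1*sin(x)^(7/5)


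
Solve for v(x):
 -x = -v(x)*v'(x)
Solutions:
 v(x) = -sqrt(C1 + x^2)
 v(x) = sqrt(C1 + x^2)


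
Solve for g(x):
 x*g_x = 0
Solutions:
 g(x) = C1


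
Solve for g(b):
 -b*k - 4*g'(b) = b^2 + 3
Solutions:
 g(b) = C1 - b^3/12 - b^2*k/8 - 3*b/4


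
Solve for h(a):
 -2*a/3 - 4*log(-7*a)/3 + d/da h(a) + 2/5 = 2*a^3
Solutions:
 h(a) = C1 + a^4/2 + a^2/3 + 4*a*log(-a)/3 + 2*a*(-13 + 10*log(7))/15


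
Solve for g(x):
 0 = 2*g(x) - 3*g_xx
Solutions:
 g(x) = C1*exp(-sqrt(6)*x/3) + C2*exp(sqrt(6)*x/3)


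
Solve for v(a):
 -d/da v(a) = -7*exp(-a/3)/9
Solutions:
 v(a) = C1 - 7*exp(-a/3)/3


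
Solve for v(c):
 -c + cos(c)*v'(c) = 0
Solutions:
 v(c) = C1 + Integral(c/cos(c), c)


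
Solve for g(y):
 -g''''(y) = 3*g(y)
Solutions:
 g(y) = (C1*sin(sqrt(2)*3^(1/4)*y/2) + C2*cos(sqrt(2)*3^(1/4)*y/2))*exp(-sqrt(2)*3^(1/4)*y/2) + (C3*sin(sqrt(2)*3^(1/4)*y/2) + C4*cos(sqrt(2)*3^(1/4)*y/2))*exp(sqrt(2)*3^(1/4)*y/2)


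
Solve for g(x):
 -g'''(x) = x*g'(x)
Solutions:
 g(x) = C1 + Integral(C2*airyai(-x) + C3*airybi(-x), x)


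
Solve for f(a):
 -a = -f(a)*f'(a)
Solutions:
 f(a) = -sqrt(C1 + a^2)
 f(a) = sqrt(C1 + a^2)


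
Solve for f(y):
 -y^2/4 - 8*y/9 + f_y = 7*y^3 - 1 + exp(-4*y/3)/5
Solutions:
 f(y) = C1 + 7*y^4/4 + y^3/12 + 4*y^2/9 - y - 3*exp(-4*y/3)/20


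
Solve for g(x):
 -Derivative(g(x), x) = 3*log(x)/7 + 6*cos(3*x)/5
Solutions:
 g(x) = C1 - 3*x*log(x)/7 + 3*x/7 - 2*sin(3*x)/5


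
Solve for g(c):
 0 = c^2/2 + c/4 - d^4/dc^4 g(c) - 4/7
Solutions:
 g(c) = C1 + C2*c + C3*c^2 + C4*c^3 + c^6/720 + c^5/480 - c^4/42


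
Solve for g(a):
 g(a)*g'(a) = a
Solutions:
 g(a) = -sqrt(C1 + a^2)
 g(a) = sqrt(C1 + a^2)


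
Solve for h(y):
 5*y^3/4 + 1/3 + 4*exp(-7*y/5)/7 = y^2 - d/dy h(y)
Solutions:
 h(y) = C1 - 5*y^4/16 + y^3/3 - y/3 + 20*exp(-7*y/5)/49


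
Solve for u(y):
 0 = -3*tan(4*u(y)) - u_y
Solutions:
 u(y) = -asin(C1*exp(-12*y))/4 + pi/4
 u(y) = asin(C1*exp(-12*y))/4


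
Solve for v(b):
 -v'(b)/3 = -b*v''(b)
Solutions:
 v(b) = C1 + C2*b^(4/3)


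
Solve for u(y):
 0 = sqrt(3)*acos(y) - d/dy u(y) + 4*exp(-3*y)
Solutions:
 u(y) = C1 + sqrt(3)*y*acos(y) - sqrt(3)*sqrt(1 - y^2) - 4*exp(-3*y)/3


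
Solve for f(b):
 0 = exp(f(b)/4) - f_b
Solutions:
 f(b) = 4*log(-1/(C1 + b)) + 8*log(2)


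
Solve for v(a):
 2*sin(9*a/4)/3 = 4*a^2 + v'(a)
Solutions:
 v(a) = C1 - 4*a^3/3 - 8*cos(9*a/4)/27


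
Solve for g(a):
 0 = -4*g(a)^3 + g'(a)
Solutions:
 g(a) = -sqrt(2)*sqrt(-1/(C1 + 4*a))/2
 g(a) = sqrt(2)*sqrt(-1/(C1 + 4*a))/2


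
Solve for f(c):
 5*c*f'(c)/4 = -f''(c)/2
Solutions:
 f(c) = C1 + C2*erf(sqrt(5)*c/2)


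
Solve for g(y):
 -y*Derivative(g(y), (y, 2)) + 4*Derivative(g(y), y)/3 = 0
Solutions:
 g(y) = C1 + C2*y^(7/3)


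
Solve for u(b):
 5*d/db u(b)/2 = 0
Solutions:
 u(b) = C1


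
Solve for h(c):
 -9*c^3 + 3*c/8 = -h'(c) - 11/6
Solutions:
 h(c) = C1 + 9*c^4/4 - 3*c^2/16 - 11*c/6


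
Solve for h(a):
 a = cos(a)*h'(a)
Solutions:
 h(a) = C1 + Integral(a/cos(a), a)


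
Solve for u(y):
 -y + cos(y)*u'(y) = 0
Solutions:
 u(y) = C1 + Integral(y/cos(y), y)


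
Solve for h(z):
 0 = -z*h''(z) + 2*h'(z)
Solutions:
 h(z) = C1 + C2*z^3


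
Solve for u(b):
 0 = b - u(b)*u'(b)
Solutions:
 u(b) = -sqrt(C1 + b^2)
 u(b) = sqrt(C1 + b^2)


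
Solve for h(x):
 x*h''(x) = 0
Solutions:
 h(x) = C1 + C2*x


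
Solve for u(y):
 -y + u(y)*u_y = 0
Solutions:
 u(y) = -sqrt(C1 + y^2)
 u(y) = sqrt(C1 + y^2)


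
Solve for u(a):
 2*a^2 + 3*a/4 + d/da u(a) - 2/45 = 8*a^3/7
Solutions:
 u(a) = C1 + 2*a^4/7 - 2*a^3/3 - 3*a^2/8 + 2*a/45


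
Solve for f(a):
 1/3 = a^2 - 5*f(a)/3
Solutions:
 f(a) = 3*a^2/5 - 1/5


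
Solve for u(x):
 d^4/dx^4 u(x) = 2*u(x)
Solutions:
 u(x) = C1*exp(-2^(1/4)*x) + C2*exp(2^(1/4)*x) + C3*sin(2^(1/4)*x) + C4*cos(2^(1/4)*x)


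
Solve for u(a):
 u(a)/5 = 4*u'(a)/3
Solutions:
 u(a) = C1*exp(3*a/20)


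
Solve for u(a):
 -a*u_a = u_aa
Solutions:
 u(a) = C1 + C2*erf(sqrt(2)*a/2)


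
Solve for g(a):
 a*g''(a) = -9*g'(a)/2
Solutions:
 g(a) = C1 + C2/a^(7/2)


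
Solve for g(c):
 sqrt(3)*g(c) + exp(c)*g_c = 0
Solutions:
 g(c) = C1*exp(sqrt(3)*exp(-c))


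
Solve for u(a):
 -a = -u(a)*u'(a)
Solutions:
 u(a) = -sqrt(C1 + a^2)
 u(a) = sqrt(C1 + a^2)


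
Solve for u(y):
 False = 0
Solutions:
 u(y) = C1 + zoo*y - 5*log(cos(3*y/4))/3


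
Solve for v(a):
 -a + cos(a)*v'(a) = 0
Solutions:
 v(a) = C1 + Integral(a/cos(a), a)


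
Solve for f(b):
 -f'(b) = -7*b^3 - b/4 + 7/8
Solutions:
 f(b) = C1 + 7*b^4/4 + b^2/8 - 7*b/8


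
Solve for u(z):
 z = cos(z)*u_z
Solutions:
 u(z) = C1 + Integral(z/cos(z), z)


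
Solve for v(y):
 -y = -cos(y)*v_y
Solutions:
 v(y) = C1 + Integral(y/cos(y), y)


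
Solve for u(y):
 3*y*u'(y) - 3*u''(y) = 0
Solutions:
 u(y) = C1 + C2*erfi(sqrt(2)*y/2)


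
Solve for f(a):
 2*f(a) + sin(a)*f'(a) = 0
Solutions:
 f(a) = C1*(cos(a) + 1)/(cos(a) - 1)


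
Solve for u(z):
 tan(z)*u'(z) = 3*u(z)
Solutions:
 u(z) = C1*sin(z)^3


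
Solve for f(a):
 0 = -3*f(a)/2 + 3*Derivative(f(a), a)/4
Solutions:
 f(a) = C1*exp(2*a)


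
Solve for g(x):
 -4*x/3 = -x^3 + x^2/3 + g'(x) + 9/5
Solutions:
 g(x) = C1 + x^4/4 - x^3/9 - 2*x^2/3 - 9*x/5


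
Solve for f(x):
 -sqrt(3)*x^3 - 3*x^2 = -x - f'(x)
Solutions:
 f(x) = C1 + sqrt(3)*x^4/4 + x^3 - x^2/2


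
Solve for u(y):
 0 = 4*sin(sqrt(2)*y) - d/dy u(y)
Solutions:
 u(y) = C1 - 2*sqrt(2)*cos(sqrt(2)*y)


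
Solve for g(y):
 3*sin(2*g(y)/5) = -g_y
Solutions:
 3*y + 5*log(cos(2*g(y)/5) - 1)/4 - 5*log(cos(2*g(y)/5) + 1)/4 = C1


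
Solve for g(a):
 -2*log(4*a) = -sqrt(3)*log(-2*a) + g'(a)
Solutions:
 g(a) = C1 - a*(2 - sqrt(3))*log(a) + a*(-4*log(2) - sqrt(3) + sqrt(3)*log(2) + 2 + sqrt(3)*I*pi)


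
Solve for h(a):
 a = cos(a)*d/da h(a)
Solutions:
 h(a) = C1 + Integral(a/cos(a), a)


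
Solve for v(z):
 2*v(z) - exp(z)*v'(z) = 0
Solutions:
 v(z) = C1*exp(-2*exp(-z))


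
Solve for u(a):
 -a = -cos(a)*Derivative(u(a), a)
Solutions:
 u(a) = C1 + Integral(a/cos(a), a)


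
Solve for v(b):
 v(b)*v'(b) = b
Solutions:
 v(b) = -sqrt(C1 + b^2)
 v(b) = sqrt(C1 + b^2)


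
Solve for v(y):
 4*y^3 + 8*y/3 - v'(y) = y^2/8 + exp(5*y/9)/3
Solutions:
 v(y) = C1 + y^4 - y^3/24 + 4*y^2/3 - 3*exp(5*y/9)/5


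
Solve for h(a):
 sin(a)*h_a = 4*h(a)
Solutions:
 h(a) = C1*(cos(a)^2 - 2*cos(a) + 1)/(cos(a)^2 + 2*cos(a) + 1)


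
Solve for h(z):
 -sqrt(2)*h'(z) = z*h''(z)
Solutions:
 h(z) = C1 + C2*z^(1 - sqrt(2))


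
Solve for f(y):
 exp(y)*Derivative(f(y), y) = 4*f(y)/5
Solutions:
 f(y) = C1*exp(-4*exp(-y)/5)


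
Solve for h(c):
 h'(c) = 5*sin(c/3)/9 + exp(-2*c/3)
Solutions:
 h(c) = C1 - 5*cos(c/3)/3 - 3*exp(-2*c/3)/2


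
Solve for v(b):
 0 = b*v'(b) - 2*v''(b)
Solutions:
 v(b) = C1 + C2*erfi(b/2)


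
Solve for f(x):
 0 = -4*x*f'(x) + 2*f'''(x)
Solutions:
 f(x) = C1 + Integral(C2*airyai(2^(1/3)*x) + C3*airybi(2^(1/3)*x), x)


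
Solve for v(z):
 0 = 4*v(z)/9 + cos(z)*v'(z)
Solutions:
 v(z) = C1*(sin(z) - 1)^(2/9)/(sin(z) + 1)^(2/9)


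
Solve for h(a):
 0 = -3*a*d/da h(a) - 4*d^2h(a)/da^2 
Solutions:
 h(a) = C1 + C2*erf(sqrt(6)*a/4)


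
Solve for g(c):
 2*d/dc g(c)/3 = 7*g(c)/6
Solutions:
 g(c) = C1*exp(7*c/4)


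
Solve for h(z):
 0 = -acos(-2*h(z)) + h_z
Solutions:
 Integral(1/acos(-2*_y), (_y, h(z))) = C1 + z


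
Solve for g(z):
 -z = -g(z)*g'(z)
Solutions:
 g(z) = -sqrt(C1 + z^2)
 g(z) = sqrt(C1 + z^2)


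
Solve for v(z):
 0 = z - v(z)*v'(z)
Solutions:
 v(z) = -sqrt(C1 + z^2)
 v(z) = sqrt(C1 + z^2)


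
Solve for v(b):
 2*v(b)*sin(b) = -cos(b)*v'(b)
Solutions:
 v(b) = C1*cos(b)^2


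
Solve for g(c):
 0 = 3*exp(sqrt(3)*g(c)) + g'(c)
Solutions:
 g(c) = sqrt(3)*(2*log(1/(C1 + 3*c)) - log(3))/6


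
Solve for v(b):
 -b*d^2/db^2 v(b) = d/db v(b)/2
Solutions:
 v(b) = C1 + C2*sqrt(b)


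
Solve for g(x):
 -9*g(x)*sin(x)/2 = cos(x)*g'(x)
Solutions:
 g(x) = C1*cos(x)^(9/2)


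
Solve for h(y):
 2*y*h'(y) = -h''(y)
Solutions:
 h(y) = C1 + C2*erf(y)


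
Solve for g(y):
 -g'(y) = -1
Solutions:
 g(y) = C1 + y


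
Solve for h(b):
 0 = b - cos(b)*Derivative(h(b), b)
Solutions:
 h(b) = C1 + Integral(b/cos(b), b)


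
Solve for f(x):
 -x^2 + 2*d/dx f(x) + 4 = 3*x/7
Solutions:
 f(x) = C1 + x^3/6 + 3*x^2/28 - 2*x


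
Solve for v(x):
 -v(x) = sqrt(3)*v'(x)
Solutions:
 v(x) = C1*exp(-sqrt(3)*x/3)


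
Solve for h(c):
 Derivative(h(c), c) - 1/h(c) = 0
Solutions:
 h(c) = -sqrt(C1 + 2*c)
 h(c) = sqrt(C1 + 2*c)


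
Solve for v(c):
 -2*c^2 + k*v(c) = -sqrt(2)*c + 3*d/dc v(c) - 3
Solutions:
 v(c) = C1*exp(c*k/3) + 2*c^2/k - sqrt(2)*c/k + 12*c/k^2 - 3/k - 3*sqrt(2)/k^2 + 36/k^3


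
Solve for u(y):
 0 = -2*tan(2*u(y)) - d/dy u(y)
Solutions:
 u(y) = -asin(C1*exp(-4*y))/2 + pi/2
 u(y) = asin(C1*exp(-4*y))/2


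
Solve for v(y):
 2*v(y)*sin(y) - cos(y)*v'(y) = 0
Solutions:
 v(y) = C1/cos(y)^2


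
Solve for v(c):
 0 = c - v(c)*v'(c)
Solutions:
 v(c) = -sqrt(C1 + c^2)
 v(c) = sqrt(C1 + c^2)


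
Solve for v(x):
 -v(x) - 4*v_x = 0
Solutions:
 v(x) = C1*exp(-x/4)


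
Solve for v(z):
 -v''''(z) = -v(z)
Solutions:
 v(z) = C1*exp(-z) + C2*exp(z) + C3*sin(z) + C4*cos(z)


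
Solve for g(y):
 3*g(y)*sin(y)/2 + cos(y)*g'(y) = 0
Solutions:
 g(y) = C1*cos(y)^(3/2)


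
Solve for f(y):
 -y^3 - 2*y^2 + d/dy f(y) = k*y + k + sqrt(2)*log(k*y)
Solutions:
 f(y) = C1 + k*y^2/2 + y^4/4 + 2*y^3/3 + y*(k - sqrt(2)) + sqrt(2)*y*log(k*y)


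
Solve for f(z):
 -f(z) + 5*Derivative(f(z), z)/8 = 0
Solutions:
 f(z) = C1*exp(8*z/5)


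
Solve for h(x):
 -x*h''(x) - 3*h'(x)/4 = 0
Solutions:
 h(x) = C1 + C2*x^(1/4)


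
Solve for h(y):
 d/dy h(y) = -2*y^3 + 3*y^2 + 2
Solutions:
 h(y) = C1 - y^4/2 + y^3 + 2*y


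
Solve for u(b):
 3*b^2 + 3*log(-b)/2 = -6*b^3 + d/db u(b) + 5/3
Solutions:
 u(b) = C1 + 3*b^4/2 + b^3 + 3*b*log(-b)/2 - 19*b/6


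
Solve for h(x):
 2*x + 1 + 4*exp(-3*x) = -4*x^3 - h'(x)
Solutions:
 h(x) = C1 - x^4 - x^2 - x + 4*exp(-3*x)/3


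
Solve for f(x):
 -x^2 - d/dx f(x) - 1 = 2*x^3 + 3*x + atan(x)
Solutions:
 f(x) = C1 - x^4/2 - x^3/3 - 3*x^2/2 - x*atan(x) - x + log(x^2 + 1)/2


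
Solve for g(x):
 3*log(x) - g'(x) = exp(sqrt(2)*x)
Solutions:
 g(x) = C1 + 3*x*log(x) - 3*x - sqrt(2)*exp(sqrt(2)*x)/2


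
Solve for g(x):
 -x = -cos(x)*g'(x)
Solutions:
 g(x) = C1 + Integral(x/cos(x), x)


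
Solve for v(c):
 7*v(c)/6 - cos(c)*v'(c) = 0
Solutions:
 v(c) = C1*(sin(c) + 1)^(7/12)/(sin(c) - 1)^(7/12)


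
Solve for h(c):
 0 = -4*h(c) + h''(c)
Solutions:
 h(c) = C1*exp(-2*c) + C2*exp(2*c)


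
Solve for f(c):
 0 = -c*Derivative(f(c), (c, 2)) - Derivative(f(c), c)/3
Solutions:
 f(c) = C1 + C2*c^(2/3)


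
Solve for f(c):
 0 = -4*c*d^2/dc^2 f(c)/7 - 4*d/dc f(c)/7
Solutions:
 f(c) = C1 + C2*log(c)


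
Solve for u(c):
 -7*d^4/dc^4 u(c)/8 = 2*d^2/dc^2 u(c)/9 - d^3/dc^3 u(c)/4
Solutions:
 u(c) = C1 + C2*c + (C3*sin(sqrt(103)*c/21) + C4*cos(sqrt(103)*c/21))*exp(c/7)


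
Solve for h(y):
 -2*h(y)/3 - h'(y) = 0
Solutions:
 h(y) = C1*exp(-2*y/3)


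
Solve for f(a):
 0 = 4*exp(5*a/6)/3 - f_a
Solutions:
 f(a) = C1 + 8*exp(5*a/6)/5


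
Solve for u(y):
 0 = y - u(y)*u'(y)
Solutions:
 u(y) = -sqrt(C1 + y^2)
 u(y) = sqrt(C1 + y^2)


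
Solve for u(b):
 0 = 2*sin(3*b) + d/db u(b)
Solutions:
 u(b) = C1 + 2*cos(3*b)/3


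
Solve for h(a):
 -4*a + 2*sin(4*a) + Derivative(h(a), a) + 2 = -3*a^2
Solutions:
 h(a) = C1 - a^3 + 2*a^2 - 2*a + cos(4*a)/2


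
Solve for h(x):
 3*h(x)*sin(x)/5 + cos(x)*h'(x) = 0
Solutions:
 h(x) = C1*cos(x)^(3/5)


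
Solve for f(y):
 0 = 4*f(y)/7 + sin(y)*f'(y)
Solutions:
 f(y) = C1*(cos(y) + 1)^(2/7)/(cos(y) - 1)^(2/7)


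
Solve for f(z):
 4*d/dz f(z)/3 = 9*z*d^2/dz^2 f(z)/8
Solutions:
 f(z) = C1 + C2*z^(59/27)


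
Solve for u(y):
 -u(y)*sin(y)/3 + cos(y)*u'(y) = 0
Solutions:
 u(y) = C1/cos(y)^(1/3)


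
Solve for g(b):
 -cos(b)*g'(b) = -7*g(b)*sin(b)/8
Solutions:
 g(b) = C1/cos(b)^(7/8)


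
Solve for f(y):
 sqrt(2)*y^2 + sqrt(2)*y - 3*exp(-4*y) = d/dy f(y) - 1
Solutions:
 f(y) = C1 + sqrt(2)*y^3/3 + sqrt(2)*y^2/2 + y + 3*exp(-4*y)/4


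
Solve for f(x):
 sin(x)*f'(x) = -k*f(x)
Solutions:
 f(x) = C1*exp(k*(-log(cos(x) - 1) + log(cos(x) + 1))/2)


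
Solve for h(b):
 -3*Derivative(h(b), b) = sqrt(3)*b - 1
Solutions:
 h(b) = C1 - sqrt(3)*b^2/6 + b/3


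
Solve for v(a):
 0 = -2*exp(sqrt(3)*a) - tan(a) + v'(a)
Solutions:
 v(a) = C1 + 2*sqrt(3)*exp(sqrt(3)*a)/3 - log(cos(a))


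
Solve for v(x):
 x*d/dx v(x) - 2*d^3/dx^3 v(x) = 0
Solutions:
 v(x) = C1 + Integral(C2*airyai(2^(2/3)*x/2) + C3*airybi(2^(2/3)*x/2), x)


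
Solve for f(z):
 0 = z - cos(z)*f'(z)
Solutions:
 f(z) = C1 + Integral(z/cos(z), z)


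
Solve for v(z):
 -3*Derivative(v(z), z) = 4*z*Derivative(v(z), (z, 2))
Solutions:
 v(z) = C1 + C2*z^(1/4)


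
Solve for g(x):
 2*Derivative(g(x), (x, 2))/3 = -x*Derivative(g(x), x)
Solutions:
 g(x) = C1 + C2*erf(sqrt(3)*x/2)


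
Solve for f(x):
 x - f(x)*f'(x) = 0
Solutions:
 f(x) = -sqrt(C1 + x^2)
 f(x) = sqrt(C1 + x^2)


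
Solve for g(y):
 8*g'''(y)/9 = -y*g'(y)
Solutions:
 g(y) = C1 + Integral(C2*airyai(-3^(2/3)*y/2) + C3*airybi(-3^(2/3)*y/2), y)


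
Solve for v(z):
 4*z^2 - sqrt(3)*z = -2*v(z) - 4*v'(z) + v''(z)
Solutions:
 v(z) = C1*exp(z*(2 - sqrt(6))) + C2*exp(z*(2 + sqrt(6))) - 2*z^2 + sqrt(3)*z/2 + 8*z - 18 - sqrt(3)


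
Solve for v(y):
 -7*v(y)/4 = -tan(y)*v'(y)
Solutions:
 v(y) = C1*sin(y)^(7/4)


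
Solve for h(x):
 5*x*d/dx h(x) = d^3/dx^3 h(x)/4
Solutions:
 h(x) = C1 + Integral(C2*airyai(20^(1/3)*x) + C3*airybi(20^(1/3)*x), x)


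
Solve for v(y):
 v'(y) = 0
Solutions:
 v(y) = C1


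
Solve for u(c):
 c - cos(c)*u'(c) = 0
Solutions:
 u(c) = C1 + Integral(c/cos(c), c)


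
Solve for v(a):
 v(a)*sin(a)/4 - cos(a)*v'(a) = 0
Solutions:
 v(a) = C1/cos(a)^(1/4)


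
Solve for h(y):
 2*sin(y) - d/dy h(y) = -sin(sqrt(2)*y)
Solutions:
 h(y) = C1 - 2*cos(y) - sqrt(2)*cos(sqrt(2)*y)/2


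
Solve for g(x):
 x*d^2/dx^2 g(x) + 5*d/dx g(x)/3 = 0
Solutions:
 g(x) = C1 + C2/x^(2/3)


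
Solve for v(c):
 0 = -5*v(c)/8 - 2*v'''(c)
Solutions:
 v(c) = C3*exp(-2^(2/3)*5^(1/3)*c/4) + (C1*sin(2^(2/3)*sqrt(3)*5^(1/3)*c/8) + C2*cos(2^(2/3)*sqrt(3)*5^(1/3)*c/8))*exp(2^(2/3)*5^(1/3)*c/8)


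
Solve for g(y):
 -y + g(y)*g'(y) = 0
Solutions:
 g(y) = -sqrt(C1 + y^2)
 g(y) = sqrt(C1 + y^2)


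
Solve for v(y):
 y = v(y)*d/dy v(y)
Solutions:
 v(y) = -sqrt(C1 + y^2)
 v(y) = sqrt(C1 + y^2)


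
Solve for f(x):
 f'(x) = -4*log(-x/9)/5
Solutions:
 f(x) = C1 - 4*x*log(-x)/5 + 4*x*(1 + 2*log(3))/5


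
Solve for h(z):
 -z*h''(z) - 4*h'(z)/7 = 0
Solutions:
 h(z) = C1 + C2*z^(3/7)


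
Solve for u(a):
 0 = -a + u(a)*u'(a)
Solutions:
 u(a) = -sqrt(C1 + a^2)
 u(a) = sqrt(C1 + a^2)


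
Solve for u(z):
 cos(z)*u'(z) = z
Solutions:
 u(z) = C1 + Integral(z/cos(z), z)


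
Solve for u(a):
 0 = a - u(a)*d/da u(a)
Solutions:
 u(a) = -sqrt(C1 + a^2)
 u(a) = sqrt(C1 + a^2)


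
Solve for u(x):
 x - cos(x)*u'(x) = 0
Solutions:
 u(x) = C1 + Integral(x/cos(x), x)


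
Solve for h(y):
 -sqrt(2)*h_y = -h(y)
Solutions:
 h(y) = C1*exp(sqrt(2)*y/2)


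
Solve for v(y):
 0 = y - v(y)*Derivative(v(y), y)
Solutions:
 v(y) = -sqrt(C1 + y^2)
 v(y) = sqrt(C1 + y^2)


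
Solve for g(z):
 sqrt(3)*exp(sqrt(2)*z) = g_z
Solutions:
 g(z) = C1 + sqrt(6)*exp(sqrt(2)*z)/2


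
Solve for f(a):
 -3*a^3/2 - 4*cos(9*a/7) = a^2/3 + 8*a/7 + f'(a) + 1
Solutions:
 f(a) = C1 - 3*a^4/8 - a^3/9 - 4*a^2/7 - a - 28*sin(9*a/7)/9


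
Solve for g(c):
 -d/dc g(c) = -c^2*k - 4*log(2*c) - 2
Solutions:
 g(c) = C1 + c^3*k/3 + 4*c*log(c) - 2*c + c*log(16)


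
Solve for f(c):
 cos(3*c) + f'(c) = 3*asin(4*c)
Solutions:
 f(c) = C1 + 3*c*asin(4*c) + 3*sqrt(1 - 16*c^2)/4 - sin(3*c)/3


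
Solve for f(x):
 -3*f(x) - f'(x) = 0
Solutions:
 f(x) = C1*exp(-3*x)


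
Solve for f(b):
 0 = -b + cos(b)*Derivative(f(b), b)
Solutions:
 f(b) = C1 + Integral(b/cos(b), b)


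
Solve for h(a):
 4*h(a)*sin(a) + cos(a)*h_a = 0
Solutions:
 h(a) = C1*cos(a)^4


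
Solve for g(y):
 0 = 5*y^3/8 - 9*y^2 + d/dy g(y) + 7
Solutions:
 g(y) = C1 - 5*y^4/32 + 3*y^3 - 7*y


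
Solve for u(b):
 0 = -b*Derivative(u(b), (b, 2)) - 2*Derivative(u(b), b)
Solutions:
 u(b) = C1 + C2/b


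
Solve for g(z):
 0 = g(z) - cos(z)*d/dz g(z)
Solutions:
 g(z) = C1*sqrt(sin(z) + 1)/sqrt(sin(z) - 1)


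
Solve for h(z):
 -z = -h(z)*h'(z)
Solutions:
 h(z) = -sqrt(C1 + z^2)
 h(z) = sqrt(C1 + z^2)


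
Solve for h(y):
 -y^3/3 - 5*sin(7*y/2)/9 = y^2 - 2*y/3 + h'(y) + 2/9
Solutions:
 h(y) = C1 - y^4/12 - y^3/3 + y^2/3 - 2*y/9 + 10*cos(7*y/2)/63


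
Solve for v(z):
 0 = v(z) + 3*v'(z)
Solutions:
 v(z) = C1*exp(-z/3)


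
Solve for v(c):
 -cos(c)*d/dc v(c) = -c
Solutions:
 v(c) = C1 + Integral(c/cos(c), c)


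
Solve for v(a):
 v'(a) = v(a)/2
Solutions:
 v(a) = C1*exp(a/2)


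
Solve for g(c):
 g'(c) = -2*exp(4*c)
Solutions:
 g(c) = C1 - exp(4*c)/2


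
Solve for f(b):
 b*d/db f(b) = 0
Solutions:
 f(b) = C1


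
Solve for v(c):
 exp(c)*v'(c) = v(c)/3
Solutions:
 v(c) = C1*exp(-exp(-c)/3)


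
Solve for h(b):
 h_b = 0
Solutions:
 h(b) = C1


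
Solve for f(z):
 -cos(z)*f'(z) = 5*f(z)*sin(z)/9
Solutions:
 f(z) = C1*cos(z)^(5/9)


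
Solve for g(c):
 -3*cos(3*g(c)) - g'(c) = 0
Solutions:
 g(c) = -asin((C1 + exp(18*c))/(C1 - exp(18*c)))/3 + pi/3
 g(c) = asin((C1 + exp(18*c))/(C1 - exp(18*c)))/3


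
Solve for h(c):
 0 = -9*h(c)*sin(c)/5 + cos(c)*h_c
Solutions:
 h(c) = C1/cos(c)^(9/5)


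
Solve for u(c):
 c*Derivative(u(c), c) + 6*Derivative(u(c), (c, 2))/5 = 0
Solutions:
 u(c) = C1 + C2*erf(sqrt(15)*c/6)


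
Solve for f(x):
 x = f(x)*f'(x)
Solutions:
 f(x) = -sqrt(C1 + x^2)
 f(x) = sqrt(C1 + x^2)


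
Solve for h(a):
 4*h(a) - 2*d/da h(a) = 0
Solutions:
 h(a) = C1*exp(2*a)


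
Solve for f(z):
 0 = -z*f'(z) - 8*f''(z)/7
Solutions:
 f(z) = C1 + C2*erf(sqrt(7)*z/4)


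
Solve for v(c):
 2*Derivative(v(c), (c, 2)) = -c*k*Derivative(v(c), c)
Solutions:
 v(c) = Piecewise((-sqrt(pi)*C1*erf(c*sqrt(k)/2)/sqrt(k) - C2, (k > 0) | (k < 0)), (-C1*c - C2, True))


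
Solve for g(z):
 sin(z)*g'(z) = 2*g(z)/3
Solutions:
 g(z) = C1*(cos(z) - 1)^(1/3)/(cos(z) + 1)^(1/3)


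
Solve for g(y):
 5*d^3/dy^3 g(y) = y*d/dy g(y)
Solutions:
 g(y) = C1 + Integral(C2*airyai(5^(2/3)*y/5) + C3*airybi(5^(2/3)*y/5), y)


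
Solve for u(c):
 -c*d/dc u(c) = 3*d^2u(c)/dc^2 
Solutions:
 u(c) = C1 + C2*erf(sqrt(6)*c/6)


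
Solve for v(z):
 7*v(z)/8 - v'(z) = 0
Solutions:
 v(z) = C1*exp(7*z/8)


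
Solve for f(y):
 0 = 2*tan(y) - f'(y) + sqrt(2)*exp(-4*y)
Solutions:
 f(y) = C1 + log(tan(y)^2 + 1) - sqrt(2)*exp(-4*y)/4


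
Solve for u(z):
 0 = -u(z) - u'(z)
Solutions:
 u(z) = C1*exp(-z)


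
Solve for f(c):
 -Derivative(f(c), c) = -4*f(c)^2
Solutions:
 f(c) = -1/(C1 + 4*c)


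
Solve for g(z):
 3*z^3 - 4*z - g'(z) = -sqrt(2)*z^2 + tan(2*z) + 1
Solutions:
 g(z) = C1 + 3*z^4/4 + sqrt(2)*z^3/3 - 2*z^2 - z + log(cos(2*z))/2


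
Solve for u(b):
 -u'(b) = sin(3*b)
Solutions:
 u(b) = C1 + cos(3*b)/3


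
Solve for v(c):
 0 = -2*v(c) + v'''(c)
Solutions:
 v(c) = C3*exp(2^(1/3)*c) + (C1*sin(2^(1/3)*sqrt(3)*c/2) + C2*cos(2^(1/3)*sqrt(3)*c/2))*exp(-2^(1/3)*c/2)


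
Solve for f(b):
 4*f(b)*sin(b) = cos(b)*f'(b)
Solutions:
 f(b) = C1/cos(b)^4


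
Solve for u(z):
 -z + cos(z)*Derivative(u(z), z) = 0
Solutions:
 u(z) = C1 + Integral(z/cos(z), z)


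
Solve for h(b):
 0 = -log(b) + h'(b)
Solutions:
 h(b) = C1 + b*log(b) - b


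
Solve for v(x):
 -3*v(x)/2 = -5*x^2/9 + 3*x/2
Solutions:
 v(x) = x*(10*x - 27)/27


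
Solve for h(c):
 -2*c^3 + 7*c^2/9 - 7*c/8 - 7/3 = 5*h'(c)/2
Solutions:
 h(c) = C1 - c^4/5 + 14*c^3/135 - 7*c^2/40 - 14*c/15


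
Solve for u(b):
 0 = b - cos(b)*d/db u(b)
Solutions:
 u(b) = C1 + Integral(b/cos(b), b)


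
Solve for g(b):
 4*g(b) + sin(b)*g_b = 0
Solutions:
 g(b) = C1*(cos(b)^2 + 2*cos(b) + 1)/(cos(b)^2 - 2*cos(b) + 1)


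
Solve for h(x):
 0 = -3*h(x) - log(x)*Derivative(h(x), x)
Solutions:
 h(x) = C1*exp(-3*li(x))


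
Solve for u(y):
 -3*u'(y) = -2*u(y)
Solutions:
 u(y) = C1*exp(2*y/3)


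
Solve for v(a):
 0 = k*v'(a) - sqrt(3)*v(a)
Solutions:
 v(a) = C1*exp(sqrt(3)*a/k)


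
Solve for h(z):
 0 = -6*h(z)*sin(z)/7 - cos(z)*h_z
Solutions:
 h(z) = C1*cos(z)^(6/7)


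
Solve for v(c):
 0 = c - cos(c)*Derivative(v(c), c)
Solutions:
 v(c) = C1 + Integral(c/cos(c), c)


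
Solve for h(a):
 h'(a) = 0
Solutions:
 h(a) = C1


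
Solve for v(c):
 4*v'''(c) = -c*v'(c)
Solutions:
 v(c) = C1 + Integral(C2*airyai(-2^(1/3)*c/2) + C3*airybi(-2^(1/3)*c/2), c)


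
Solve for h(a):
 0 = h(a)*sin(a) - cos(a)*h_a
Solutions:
 h(a) = C1/cos(a)


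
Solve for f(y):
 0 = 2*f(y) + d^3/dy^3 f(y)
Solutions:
 f(y) = C3*exp(-2^(1/3)*y) + (C1*sin(2^(1/3)*sqrt(3)*y/2) + C2*cos(2^(1/3)*sqrt(3)*y/2))*exp(2^(1/3)*y/2)


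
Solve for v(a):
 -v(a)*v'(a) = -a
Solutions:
 v(a) = -sqrt(C1 + a^2)
 v(a) = sqrt(C1 + a^2)


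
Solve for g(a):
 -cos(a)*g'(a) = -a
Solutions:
 g(a) = C1 + Integral(a/cos(a), a)


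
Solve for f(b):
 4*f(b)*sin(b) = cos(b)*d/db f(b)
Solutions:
 f(b) = C1/cos(b)^4


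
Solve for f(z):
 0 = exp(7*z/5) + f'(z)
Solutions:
 f(z) = C1 - 5*exp(7*z/5)/7


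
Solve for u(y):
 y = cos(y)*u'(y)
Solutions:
 u(y) = C1 + Integral(y/cos(y), y)


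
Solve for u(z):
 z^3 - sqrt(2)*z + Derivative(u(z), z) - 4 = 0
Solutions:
 u(z) = C1 - z^4/4 + sqrt(2)*z^2/2 + 4*z


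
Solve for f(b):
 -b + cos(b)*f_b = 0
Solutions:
 f(b) = C1 + Integral(b/cos(b), b)


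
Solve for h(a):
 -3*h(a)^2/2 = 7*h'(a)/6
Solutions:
 h(a) = 7/(C1 + 9*a)


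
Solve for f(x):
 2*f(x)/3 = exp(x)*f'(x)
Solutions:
 f(x) = C1*exp(-2*exp(-x)/3)


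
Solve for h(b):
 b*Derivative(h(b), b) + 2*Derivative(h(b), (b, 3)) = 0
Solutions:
 h(b) = C1 + Integral(C2*airyai(-2^(2/3)*b/2) + C3*airybi(-2^(2/3)*b/2), b)


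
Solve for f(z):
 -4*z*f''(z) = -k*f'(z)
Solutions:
 f(z) = C1 + z^(re(k)/4 + 1)*(C2*sin(log(z)*Abs(im(k))/4) + C3*cos(log(z)*im(k)/4))


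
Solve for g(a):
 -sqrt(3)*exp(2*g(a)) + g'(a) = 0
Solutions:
 g(a) = log(-sqrt(-1/(C1 + sqrt(3)*a))) - log(2)/2
 g(a) = log(-1/(C1 + sqrt(3)*a))/2 - log(2)/2


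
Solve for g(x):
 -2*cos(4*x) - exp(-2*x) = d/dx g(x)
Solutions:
 g(x) = C1 - sin(4*x)/2 + exp(-2*x)/2


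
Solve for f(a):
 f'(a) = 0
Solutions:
 f(a) = C1


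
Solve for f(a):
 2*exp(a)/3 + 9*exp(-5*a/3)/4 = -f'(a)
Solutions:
 f(a) = C1 - 2*exp(a)/3 + 27*exp(-5*a/3)/20


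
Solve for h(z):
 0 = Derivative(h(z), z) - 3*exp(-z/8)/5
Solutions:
 h(z) = C1 - 24*exp(-z/8)/5


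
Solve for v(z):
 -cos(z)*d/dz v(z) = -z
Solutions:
 v(z) = C1 + Integral(z/cos(z), z)


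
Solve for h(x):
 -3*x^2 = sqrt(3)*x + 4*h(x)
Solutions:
 h(x) = x*(-3*x - sqrt(3))/4


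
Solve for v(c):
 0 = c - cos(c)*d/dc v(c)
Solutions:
 v(c) = C1 + Integral(c/cos(c), c)


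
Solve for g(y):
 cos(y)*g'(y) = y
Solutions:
 g(y) = C1 + Integral(y/cos(y), y)


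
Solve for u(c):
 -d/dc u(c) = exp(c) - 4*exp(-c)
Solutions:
 u(c) = C1 - exp(c) - 4*exp(-c)


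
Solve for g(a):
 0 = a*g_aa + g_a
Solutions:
 g(a) = C1 + C2*log(a)


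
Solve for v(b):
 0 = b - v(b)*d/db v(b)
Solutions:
 v(b) = -sqrt(C1 + b^2)
 v(b) = sqrt(C1 + b^2)


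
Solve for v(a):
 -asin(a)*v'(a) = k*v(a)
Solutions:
 v(a) = C1*exp(-k*Integral(1/asin(a), a))


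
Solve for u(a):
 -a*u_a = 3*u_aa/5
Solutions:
 u(a) = C1 + C2*erf(sqrt(30)*a/6)


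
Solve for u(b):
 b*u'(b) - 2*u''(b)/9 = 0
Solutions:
 u(b) = C1 + C2*erfi(3*b/2)


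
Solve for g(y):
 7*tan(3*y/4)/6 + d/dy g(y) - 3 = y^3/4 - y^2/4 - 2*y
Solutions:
 g(y) = C1 + y^4/16 - y^3/12 - y^2 + 3*y + 14*log(cos(3*y/4))/9


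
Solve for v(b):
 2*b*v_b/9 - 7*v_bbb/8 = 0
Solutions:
 v(b) = C1 + Integral(C2*airyai(2*294^(1/3)*b/21) + C3*airybi(2*294^(1/3)*b/21), b)


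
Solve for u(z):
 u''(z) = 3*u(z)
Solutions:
 u(z) = C1*exp(-sqrt(3)*z) + C2*exp(sqrt(3)*z)


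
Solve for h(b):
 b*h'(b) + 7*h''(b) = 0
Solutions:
 h(b) = C1 + C2*erf(sqrt(14)*b/14)


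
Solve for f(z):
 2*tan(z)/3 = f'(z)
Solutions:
 f(z) = C1 - 2*log(cos(z))/3


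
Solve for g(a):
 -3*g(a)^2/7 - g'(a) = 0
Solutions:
 g(a) = 7/(C1 + 3*a)


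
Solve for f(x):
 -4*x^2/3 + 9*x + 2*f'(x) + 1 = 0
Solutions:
 f(x) = C1 + 2*x^3/9 - 9*x^2/4 - x/2


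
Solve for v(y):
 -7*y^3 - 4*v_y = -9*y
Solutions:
 v(y) = C1 - 7*y^4/16 + 9*y^2/8


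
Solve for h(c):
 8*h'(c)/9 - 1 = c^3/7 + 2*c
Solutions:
 h(c) = C1 + 9*c^4/224 + 9*c^2/8 + 9*c/8


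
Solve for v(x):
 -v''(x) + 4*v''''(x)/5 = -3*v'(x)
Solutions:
 v(x) = C1 + C2*exp(15^(1/3)*x*(15^(1/3)/(sqrt(714) + 27)^(1/3) + (sqrt(714) + 27)^(1/3))/12)*sin(3^(1/6)*5^(1/3)*x*(-3^(2/3)*(sqrt(714) + 27)^(1/3) + 3*5^(1/3)/(sqrt(714) + 27)^(1/3))/12) + C3*exp(15^(1/3)*x*(15^(1/3)/(sqrt(714) + 27)^(1/3) + (sqrt(714) + 27)^(1/3))/12)*cos(3^(1/6)*5^(1/3)*x*(-3^(2/3)*(sqrt(714) + 27)^(1/3) + 3*5^(1/3)/(sqrt(714) + 27)^(1/3))/12) + C4*exp(-15^(1/3)*x*(15^(1/3)/(sqrt(714) + 27)^(1/3) + (sqrt(714) + 27)^(1/3))/6)


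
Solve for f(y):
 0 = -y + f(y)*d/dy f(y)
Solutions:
 f(y) = -sqrt(C1 + y^2)
 f(y) = sqrt(C1 + y^2)


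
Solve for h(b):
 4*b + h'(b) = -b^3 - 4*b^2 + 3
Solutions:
 h(b) = C1 - b^4/4 - 4*b^3/3 - 2*b^2 + 3*b


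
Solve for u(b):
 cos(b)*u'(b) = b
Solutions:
 u(b) = C1 + Integral(b/cos(b), b)


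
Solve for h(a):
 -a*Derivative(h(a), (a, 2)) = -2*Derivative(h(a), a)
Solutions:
 h(a) = C1 + C2*a^3


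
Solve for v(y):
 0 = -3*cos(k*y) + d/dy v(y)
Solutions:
 v(y) = C1 + 3*sin(k*y)/k


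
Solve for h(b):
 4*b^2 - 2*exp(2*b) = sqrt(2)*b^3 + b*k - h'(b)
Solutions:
 h(b) = C1 + sqrt(2)*b^4/4 - 4*b^3/3 + b^2*k/2 + exp(2*b)


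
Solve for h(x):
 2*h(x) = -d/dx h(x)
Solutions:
 h(x) = C1*exp(-2*x)


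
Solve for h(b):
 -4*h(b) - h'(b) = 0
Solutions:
 h(b) = C1*exp(-4*b)


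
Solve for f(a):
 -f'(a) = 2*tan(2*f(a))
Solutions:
 f(a) = -asin(C1*exp(-4*a))/2 + pi/2
 f(a) = asin(C1*exp(-4*a))/2


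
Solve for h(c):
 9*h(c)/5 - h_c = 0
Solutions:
 h(c) = C1*exp(9*c/5)


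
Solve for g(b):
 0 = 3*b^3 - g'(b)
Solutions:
 g(b) = C1 + 3*b^4/4


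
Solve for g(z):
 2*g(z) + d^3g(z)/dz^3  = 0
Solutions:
 g(z) = C3*exp(-2^(1/3)*z) + (C1*sin(2^(1/3)*sqrt(3)*z/2) + C2*cos(2^(1/3)*sqrt(3)*z/2))*exp(2^(1/3)*z/2)


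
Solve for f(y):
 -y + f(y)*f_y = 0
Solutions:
 f(y) = -sqrt(C1 + y^2)
 f(y) = sqrt(C1 + y^2)


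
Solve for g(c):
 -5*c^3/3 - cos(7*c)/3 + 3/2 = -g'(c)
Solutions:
 g(c) = C1 + 5*c^4/12 - 3*c/2 + sin(7*c)/21


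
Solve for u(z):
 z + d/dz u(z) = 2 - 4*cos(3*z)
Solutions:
 u(z) = C1 - z^2/2 + 2*z - 4*sin(3*z)/3


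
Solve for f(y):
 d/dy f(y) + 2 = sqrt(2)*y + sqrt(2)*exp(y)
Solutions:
 f(y) = C1 + sqrt(2)*y^2/2 - 2*y + sqrt(2)*exp(y)


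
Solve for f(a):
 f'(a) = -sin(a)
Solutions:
 f(a) = C1 + cos(a)


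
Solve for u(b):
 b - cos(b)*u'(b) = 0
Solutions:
 u(b) = C1 + Integral(b/cos(b), b)


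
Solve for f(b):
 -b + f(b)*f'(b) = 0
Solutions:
 f(b) = -sqrt(C1 + b^2)
 f(b) = sqrt(C1 + b^2)


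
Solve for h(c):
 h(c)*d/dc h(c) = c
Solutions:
 h(c) = -sqrt(C1 + c^2)
 h(c) = sqrt(C1 + c^2)


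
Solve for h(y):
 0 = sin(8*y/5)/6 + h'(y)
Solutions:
 h(y) = C1 + 5*cos(8*y/5)/48


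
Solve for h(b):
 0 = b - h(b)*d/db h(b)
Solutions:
 h(b) = -sqrt(C1 + b^2)
 h(b) = sqrt(C1 + b^2)


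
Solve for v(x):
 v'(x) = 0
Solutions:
 v(x) = C1


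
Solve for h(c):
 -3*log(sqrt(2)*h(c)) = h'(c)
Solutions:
 2*Integral(1/(2*log(_y) + log(2)), (_y, h(c)))/3 = C1 - c


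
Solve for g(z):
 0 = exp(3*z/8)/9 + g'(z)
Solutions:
 g(z) = C1 - 8*exp(3*z/8)/27


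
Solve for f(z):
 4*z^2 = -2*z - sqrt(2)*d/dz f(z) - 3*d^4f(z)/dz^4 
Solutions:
 f(z) = C1 + C4*exp(-2^(1/6)*3^(2/3)*z/3) - 2*sqrt(2)*z^3/3 - sqrt(2)*z^2/2 + (C2*sin(6^(1/6)*z/2) + C3*cos(6^(1/6)*z/2))*exp(2^(1/6)*3^(2/3)*z/6)


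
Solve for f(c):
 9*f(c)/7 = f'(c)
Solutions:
 f(c) = C1*exp(9*c/7)


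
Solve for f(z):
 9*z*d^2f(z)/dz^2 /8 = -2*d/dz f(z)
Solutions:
 f(z) = C1 + C2/z^(7/9)


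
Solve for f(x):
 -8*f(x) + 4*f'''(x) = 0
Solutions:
 f(x) = C3*exp(2^(1/3)*x) + (C1*sin(2^(1/3)*sqrt(3)*x/2) + C2*cos(2^(1/3)*sqrt(3)*x/2))*exp(-2^(1/3)*x/2)


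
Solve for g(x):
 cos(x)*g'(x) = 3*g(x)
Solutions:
 g(x) = C1*(sin(x) + 1)^(3/2)/(sin(x) - 1)^(3/2)


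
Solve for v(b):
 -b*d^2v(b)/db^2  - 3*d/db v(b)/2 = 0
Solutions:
 v(b) = C1 + C2/sqrt(b)


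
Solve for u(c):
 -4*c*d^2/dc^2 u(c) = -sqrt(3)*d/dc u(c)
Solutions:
 u(c) = C1 + C2*c^(sqrt(3)/4 + 1)


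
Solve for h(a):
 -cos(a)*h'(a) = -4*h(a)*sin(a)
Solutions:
 h(a) = C1/cos(a)^4


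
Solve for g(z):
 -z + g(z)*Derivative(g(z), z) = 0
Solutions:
 g(z) = -sqrt(C1 + z^2)
 g(z) = sqrt(C1 + z^2)


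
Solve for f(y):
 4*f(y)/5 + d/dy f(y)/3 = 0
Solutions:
 f(y) = C1*exp(-12*y/5)


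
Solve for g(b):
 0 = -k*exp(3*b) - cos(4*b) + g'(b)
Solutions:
 g(b) = C1 + k*exp(3*b)/3 + sin(4*b)/4


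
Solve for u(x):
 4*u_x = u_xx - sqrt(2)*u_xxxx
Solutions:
 u(x) = C1 + C2*exp(3^(1/3)*x*(sqrt(2)*3^(1/3)/(sqrt(3)*sqrt(216 - sqrt(2))/2 + 9*sqrt(2))^(1/3) + 2*(sqrt(3)*sqrt(216 - sqrt(2))/2 + 9*sqrt(2))^(1/3))/12)*sin(x*(-3*sqrt(6)/(3*sqrt(3)*sqrt(216 - sqrt(2))/2 + 27*sqrt(2))^(1/3) + 2*sqrt(3)*(3*sqrt(3)*sqrt(216 - sqrt(2))/2 + 27*sqrt(2))^(1/3))/12) + C3*exp(3^(1/3)*x*(sqrt(2)*3^(1/3)/(sqrt(3)*sqrt(216 - sqrt(2))/2 + 9*sqrt(2))^(1/3) + 2*(sqrt(3)*sqrt(216 - sqrt(2))/2 + 9*sqrt(2))^(1/3))/12)*cos(x*(-3*sqrt(6)/(3*sqrt(3)*sqrt(216 - sqrt(2))/2 + 27*sqrt(2))^(1/3) + 2*sqrt(3)*(3*sqrt(3)*sqrt(216 - sqrt(2))/2 + 27*sqrt(2))^(1/3))/12) + C4*exp(-3^(1/3)*x*(sqrt(2)*3^(1/3)/(sqrt(3)*sqrt(216 - sqrt(2))/2 + 9*sqrt(2))^(1/3) + 2*(sqrt(3)*sqrt(216 - sqrt(2))/2 + 9*sqrt(2))^(1/3))/6)
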